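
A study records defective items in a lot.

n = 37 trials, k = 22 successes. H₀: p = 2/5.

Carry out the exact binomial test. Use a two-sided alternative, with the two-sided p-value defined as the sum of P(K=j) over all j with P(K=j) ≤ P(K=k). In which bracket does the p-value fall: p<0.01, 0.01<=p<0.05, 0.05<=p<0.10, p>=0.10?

Exact binomial: n=37, k=22, p₀=2/5=0.4000
P(X=j) = C(n,j)·p₀^j·(1−p₀)^(n−j); p = Σ P(X=j) over j with P(X=j) ≤ P(X=22)
p-value (two-sided) = 0.01851
→ bracket: 0.01<=p<0.05

p-value bracket: 0.01<=p<0.05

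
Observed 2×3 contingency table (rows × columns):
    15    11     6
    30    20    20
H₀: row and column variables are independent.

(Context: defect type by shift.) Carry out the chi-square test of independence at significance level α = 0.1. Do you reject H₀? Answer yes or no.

reject H₀: no

Row totals [32, 70], col totals [45, 31, 26], n=102
χ² = (15−14.12)²/14.12 + (11−9.73)²/9.73 + (6−8.16)²/8.16 + (30−30.88)²/30.88 + (20−21.27)²/21.27 + (20−17.84)²/17.84 = 1.1548
df = 2
p-value (upper-tail) = 0.56136
At α=0.1: p ≥ α → fail to reject H₀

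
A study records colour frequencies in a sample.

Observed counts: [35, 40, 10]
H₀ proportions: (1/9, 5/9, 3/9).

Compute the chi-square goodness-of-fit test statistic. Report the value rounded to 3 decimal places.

n = 85; E_i = n·p_i = [9.44, 47.22, 28.33]
χ² = (35−9.44)²/9.44 + (40−47.22)²/47.22 + (10−28.33)²/28.33 = 82.1176
df = 2

test statistic = 82.118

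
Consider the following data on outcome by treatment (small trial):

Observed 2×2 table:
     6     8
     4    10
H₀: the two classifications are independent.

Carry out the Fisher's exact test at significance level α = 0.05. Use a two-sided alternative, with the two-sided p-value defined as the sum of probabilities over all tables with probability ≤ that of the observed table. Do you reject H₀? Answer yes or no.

reject H₀: no

Margins: r₁=14, r₂=14, c₁=10, c₂=18, n=28
p_obs = C(14,6)·C(14,4)/C(28,10); sum pmf over tables with pmf ≤ p_obs
p-value (two-sided) = 0.69458
At α=0.05: p ≥ α → fail to reject H₀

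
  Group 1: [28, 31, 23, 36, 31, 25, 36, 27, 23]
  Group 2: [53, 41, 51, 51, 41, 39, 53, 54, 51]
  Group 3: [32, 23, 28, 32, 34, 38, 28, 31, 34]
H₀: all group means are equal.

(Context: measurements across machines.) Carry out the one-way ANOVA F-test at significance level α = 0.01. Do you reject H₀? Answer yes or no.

Group means [28.89, 48.22, 31.11], grand mean 36.074
SSB = Σnᵢ(x̄ᵢ−x̄)² = 2014.519; SSW = ΣΣ(x−x̄ᵢ)² = 641.333
MSB = 2014.519/2 = 1007.2593; MSW = 641.333/24 = 26.7222
F = MSB/MSW = 37.6937
df = (2, 24)
p-value (upper-tail) = 0.00000
At α=0.01: p < α → reject H₀

reject H₀: yes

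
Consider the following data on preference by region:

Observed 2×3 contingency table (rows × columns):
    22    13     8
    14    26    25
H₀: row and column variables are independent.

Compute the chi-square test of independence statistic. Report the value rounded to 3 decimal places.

Row totals [43, 65], col totals [36, 39, 33], n=108
χ² = (22−14.33)²/14.33 + (13−15.53)²/15.53 + (8−13.14)²/13.14 + (14−21.67)²/21.67 + (26−23.47)²/23.47 + (25−19.86)²/19.86 = 10.8369
df = 2

test statistic = 10.837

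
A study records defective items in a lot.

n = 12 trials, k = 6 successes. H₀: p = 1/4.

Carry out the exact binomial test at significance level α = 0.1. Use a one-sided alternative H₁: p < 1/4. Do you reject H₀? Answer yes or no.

reject H₀: no

Exact binomial: n=12, k=6, p₀=1/4=0.2500
P(X≤6) from Σ C(n,i)·p₀^i·(1−p₀)^(n−i)
p-value (one-sided, H₁ less) = 0.98575
At α=0.1: p ≥ α → fail to reject H₀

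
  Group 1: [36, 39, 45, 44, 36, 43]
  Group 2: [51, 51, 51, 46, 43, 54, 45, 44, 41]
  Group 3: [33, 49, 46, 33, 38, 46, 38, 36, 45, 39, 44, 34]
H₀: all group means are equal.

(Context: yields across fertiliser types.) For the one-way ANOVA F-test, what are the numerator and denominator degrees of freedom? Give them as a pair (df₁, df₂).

k = 3 groups, N = 27 total
df = (k−1, N−k) = (3−1, 27−3) = (2, 24)

degrees of freedom = [2, 24]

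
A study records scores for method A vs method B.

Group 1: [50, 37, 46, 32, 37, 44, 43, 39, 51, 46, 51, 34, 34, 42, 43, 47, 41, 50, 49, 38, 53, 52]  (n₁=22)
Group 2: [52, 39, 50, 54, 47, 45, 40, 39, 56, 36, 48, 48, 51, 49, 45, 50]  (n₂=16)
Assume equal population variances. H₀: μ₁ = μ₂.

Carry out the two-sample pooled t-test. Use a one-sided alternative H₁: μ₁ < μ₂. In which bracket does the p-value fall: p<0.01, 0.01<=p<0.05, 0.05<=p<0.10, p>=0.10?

p-value bracket: 0.05<=p<0.10

x̄₁=43.591, s₁=6.441, n₁=22
x̄₂=46.812, s₂=5.776, n₂=16
s_p² = [21·6.441² + 15·5.776²]/36 = 38.1043
SE = √(s_p²·(1/22+1/16)) = 2.0282
t = (43.591−46.812)/2.0282 = -1.5884
df = 36
p-value (one-sided, H₁ less) = 0.06047
→ bracket: 0.05<=p<0.10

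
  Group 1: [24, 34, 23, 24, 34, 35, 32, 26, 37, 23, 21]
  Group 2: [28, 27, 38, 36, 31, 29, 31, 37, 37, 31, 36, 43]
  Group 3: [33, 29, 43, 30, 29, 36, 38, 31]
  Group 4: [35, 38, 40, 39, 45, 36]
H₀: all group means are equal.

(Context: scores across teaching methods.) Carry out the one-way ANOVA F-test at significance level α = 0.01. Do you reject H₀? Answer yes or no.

Group means [28.45, 33.67, 33.62, 38.83], grand mean 32.946
SSB = Σnᵢ(x̄ᵢ−x̄)² = 439.790; SSW = ΣΣ(x−x̄ᵢ)² = 848.102
MSB = 439.790/3 = 146.5965; MSW = 848.102/33 = 25.7001
F = MSB/MSW = 5.7041
df = (3, 33)
p-value (upper-tail) = 0.00293
At α=0.01: p < α → reject H₀

reject H₀: yes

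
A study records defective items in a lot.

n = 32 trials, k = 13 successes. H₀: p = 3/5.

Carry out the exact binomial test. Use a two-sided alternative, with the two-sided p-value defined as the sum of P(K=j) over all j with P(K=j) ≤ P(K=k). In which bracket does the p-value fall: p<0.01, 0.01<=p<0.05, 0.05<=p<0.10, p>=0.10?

p-value bracket: 0.01<=p<0.05

Exact binomial: n=32, k=13, p₀=3/5=0.6000
P(X=j) = C(n,j)·p₀^j·(1−p₀)^(n−j); p = Σ P(X=j) over j with P(X=j) ≤ P(X=13)
p-value (two-sided) = 0.03003
→ bracket: 0.01<=p<0.05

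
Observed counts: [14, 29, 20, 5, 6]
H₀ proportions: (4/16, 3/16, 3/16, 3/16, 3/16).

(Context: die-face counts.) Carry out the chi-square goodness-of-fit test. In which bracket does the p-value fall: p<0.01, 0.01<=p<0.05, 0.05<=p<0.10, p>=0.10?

p-value bracket: p<0.01

n = 74; E_i = n·p_i = [18.50, 13.88, 13.88, 13.88, 13.88]
χ² = (14−18.50)²/18.50 + (29−13.88)²/13.88 + (20−13.88)²/13.88 + (5−13.88)²/13.88 + (6−13.88)²/13.88 = 30.4324
df = 4
p-value (upper-tail) = 0.00000
→ bracket: p<0.01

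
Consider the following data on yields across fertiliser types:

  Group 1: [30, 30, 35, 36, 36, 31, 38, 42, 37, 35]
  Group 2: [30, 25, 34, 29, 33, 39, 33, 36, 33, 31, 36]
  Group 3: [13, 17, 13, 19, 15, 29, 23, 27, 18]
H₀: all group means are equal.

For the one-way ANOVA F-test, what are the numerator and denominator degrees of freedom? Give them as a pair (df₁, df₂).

k = 3 groups, N = 30 total
df = (k−1, N−k) = (3−1, 30−3) = (2, 27)

degrees of freedom = [2, 27]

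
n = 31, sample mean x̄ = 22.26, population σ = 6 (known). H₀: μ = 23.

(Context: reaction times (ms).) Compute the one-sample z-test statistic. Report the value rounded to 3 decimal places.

test statistic = -0.687

SE = σ/√n = 6/√31 = 1.0776
z = (x̄−μ₀)/SE = (22.26−23)/1.0776 = -0.6867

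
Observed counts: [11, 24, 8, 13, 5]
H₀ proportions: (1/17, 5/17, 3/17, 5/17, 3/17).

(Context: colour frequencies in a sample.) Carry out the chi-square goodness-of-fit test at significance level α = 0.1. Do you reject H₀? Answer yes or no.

reject H₀: yes

n = 61; E_i = n·p_i = [3.59, 17.94, 10.76, 17.94, 10.76]
χ² = (11−3.59)²/3.59 + (24−17.94)²/17.94 + (8−10.76)²/10.76 + (13−17.94)²/17.94 + (5−10.76)²/10.76 = 22.5137
df = 4
p-value (upper-tail) = 0.00016
At α=0.1: p < α → reject H₀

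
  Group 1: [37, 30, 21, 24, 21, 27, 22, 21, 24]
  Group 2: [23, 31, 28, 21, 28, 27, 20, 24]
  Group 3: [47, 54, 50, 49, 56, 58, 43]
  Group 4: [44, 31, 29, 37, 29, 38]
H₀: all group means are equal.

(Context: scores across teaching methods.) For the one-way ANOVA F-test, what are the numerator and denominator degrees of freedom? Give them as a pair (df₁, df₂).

degrees of freedom = [3, 26]

k = 4 groups, N = 30 total
df = (k−1, N−k) = (4−1, 30−4) = (3, 26)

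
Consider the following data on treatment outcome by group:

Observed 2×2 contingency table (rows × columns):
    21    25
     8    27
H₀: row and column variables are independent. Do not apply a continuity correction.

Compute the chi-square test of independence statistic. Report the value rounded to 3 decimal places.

Row totals [46, 35], col totals [29, 52], n=81
χ² = (21−16.47)²/16.47 + (25−29.53)²/29.53 + (8−12.53)²/12.53 + (27−22.47)²/22.47 = 4.4936
df = 1

test statistic = 4.494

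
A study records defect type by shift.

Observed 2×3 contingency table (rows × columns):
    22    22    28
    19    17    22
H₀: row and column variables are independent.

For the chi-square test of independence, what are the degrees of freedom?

df = (r−1)(c−1) = (2−1)·(3−1) = 2

degrees of freedom = 2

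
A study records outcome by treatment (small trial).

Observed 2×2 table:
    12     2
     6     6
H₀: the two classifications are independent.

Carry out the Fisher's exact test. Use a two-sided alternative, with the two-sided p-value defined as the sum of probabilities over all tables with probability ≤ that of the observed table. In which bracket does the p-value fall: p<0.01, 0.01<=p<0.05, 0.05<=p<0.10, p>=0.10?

p-value bracket: 0.05<=p<0.10

Margins: r₁=14, r₂=12, c₁=18, c₂=8, n=26
p_obs = C(14,12)·C(12,6)/C(26,18); sum pmf over tables with pmf ≤ p_obs
p-value (two-sided) = 0.08952
→ bracket: 0.05<=p<0.10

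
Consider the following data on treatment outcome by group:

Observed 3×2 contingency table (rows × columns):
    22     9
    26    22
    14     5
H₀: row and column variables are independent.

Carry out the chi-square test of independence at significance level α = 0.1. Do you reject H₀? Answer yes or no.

Row totals [31, 48, 19], col totals [62, 36], n=98
χ² = (22−19.61)²/19.61 + (9−11.39)²/11.39 + (26−30.37)²/30.37 + (22−17.63)²/17.63 + (14−12.02)²/12.02 + (5−6.98)²/6.98 = 3.3887
df = 2
p-value (upper-tail) = 0.18372
At α=0.1: p ≥ α → fail to reject H₀

reject H₀: no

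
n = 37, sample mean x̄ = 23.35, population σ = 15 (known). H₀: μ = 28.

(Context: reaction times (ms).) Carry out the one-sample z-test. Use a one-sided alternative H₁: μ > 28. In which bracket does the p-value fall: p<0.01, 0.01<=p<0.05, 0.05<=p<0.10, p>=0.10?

SE = σ/√n = 15/√37 = 2.4660
z = (x̄−μ₀)/SE = (23.35−28)/2.4660 = -1.8857
p-value (one-sided, H₁ greater) = 0.97033
→ bracket: p>=0.10

p-value bracket: p>=0.10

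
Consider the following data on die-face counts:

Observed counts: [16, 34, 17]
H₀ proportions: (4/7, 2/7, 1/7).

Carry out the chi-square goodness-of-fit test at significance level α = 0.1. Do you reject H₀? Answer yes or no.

reject H₀: yes

n = 67; E_i = n·p_i = [38.29, 19.14, 9.57]
χ² = (16−38.29)²/38.29 + (34−19.14)²/19.14 + (17−9.57)²/9.57 = 30.2687
df = 2
p-value (upper-tail) = 0.00000
At α=0.1: p < α → reject H₀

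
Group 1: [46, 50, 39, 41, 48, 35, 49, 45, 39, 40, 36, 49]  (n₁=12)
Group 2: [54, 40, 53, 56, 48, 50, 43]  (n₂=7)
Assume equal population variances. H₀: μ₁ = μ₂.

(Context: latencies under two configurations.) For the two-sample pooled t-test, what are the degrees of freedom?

degrees of freedom = 17

df = n₁ + n₂ − 2 = 12 + 7 − 2 = 17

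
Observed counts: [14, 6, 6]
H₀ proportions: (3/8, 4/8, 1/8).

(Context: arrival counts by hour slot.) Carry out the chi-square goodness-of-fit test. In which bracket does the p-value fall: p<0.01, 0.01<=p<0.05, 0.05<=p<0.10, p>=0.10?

n = 26; E_i = n·p_i = [9.75, 13.00, 3.25]
χ² = (14−9.75)²/9.75 + (6−13.00)²/13.00 + (6−3.25)²/3.25 = 7.9487
df = 2
p-value (upper-tail) = 0.01879
→ bracket: 0.01<=p<0.05

p-value bracket: 0.01<=p<0.05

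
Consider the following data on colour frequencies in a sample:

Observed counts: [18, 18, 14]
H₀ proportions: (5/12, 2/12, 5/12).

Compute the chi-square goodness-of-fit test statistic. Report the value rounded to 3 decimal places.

test statistic = 13.840

n = 50; E_i = n·p_i = [20.83, 8.33, 20.83]
χ² = (18−20.83)²/20.83 + (18−8.33)²/8.33 + (14−20.83)²/20.83 = 13.8400
df = 2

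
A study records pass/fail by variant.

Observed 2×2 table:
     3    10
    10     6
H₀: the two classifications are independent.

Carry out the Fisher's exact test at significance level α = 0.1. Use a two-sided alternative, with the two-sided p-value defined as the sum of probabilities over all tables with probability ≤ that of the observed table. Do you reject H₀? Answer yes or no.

Margins: r₁=13, r₂=16, c₁=13, c₂=16, n=29
p_obs = C(13,3)·C(16,10)/C(29,13); sum pmf over tables with pmf ≤ p_obs
p-value (two-sided) = 0.06080
At α=0.1: p < α → reject H₀

reject H₀: yes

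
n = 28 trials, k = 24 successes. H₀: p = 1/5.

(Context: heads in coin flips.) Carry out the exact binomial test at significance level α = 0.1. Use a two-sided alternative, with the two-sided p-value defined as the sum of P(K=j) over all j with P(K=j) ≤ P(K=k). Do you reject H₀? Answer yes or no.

Exact binomial: n=28, k=24, p₀=1/5=0.2000
P(X=j) = C(n,j)·p₀^j·(1−p₀)^(n−j); p = Σ P(X=j) over j with P(X=j) ≤ P(X=24)
p-value (two-sided) = 0.00000
At α=0.1: p < α → reject H₀

reject H₀: yes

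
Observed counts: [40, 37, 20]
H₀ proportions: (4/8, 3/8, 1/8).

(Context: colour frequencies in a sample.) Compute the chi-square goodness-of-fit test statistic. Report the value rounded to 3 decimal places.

test statistic = 6.615

n = 97; E_i = n·p_i = [48.50, 36.38, 12.12]
χ² = (40−48.50)²/48.50 + (37−36.38)²/36.38 + (20−12.12)²/12.12 = 6.6151
df = 2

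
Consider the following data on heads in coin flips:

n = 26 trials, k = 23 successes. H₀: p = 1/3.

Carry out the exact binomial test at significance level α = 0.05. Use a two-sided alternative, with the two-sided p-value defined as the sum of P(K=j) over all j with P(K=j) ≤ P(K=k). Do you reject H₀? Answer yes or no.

Exact binomial: n=26, k=23, p₀=1/3=0.3333
P(X=j) = C(n,j)·p₀^j·(1−p₀)^(n−j); p = Σ P(X=j) over j with P(X=j) ≤ P(X=23)
p-value (two-sided) = 0.00000
At α=0.05: p < α → reject H₀

reject H₀: yes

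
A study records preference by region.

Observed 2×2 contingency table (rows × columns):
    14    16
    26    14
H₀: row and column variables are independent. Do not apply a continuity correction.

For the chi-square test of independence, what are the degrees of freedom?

df = (r−1)(c−1) = (2−1)·(2−1) = 1

degrees of freedom = 1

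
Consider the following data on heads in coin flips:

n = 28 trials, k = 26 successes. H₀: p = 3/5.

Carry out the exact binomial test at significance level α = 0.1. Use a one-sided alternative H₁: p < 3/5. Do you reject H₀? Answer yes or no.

reject H₀: no

Exact binomial: n=28, k=26, p₀=3/5=0.6000
P(X≤26) from Σ C(n,i)·p₀^i·(1−p₀)^(n−i)
p-value (one-sided, H₁ less) = 0.99999
At α=0.1: p ≥ α → fail to reject H₀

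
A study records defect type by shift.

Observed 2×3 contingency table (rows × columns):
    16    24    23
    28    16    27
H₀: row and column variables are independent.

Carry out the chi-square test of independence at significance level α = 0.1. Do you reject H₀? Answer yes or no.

reject H₀: yes

Row totals [63, 71], col totals [44, 40, 50], n=134
χ² = (16−20.69)²/20.69 + (24−18.81)²/18.81 + (23−23.51)²/23.51 + (28−23.31)²/23.31 + (16−21.19)²/21.19 + (27−26.49)²/26.49 = 4.7320
df = 2
p-value (upper-tail) = 0.09386
At α=0.1: p < α → reject H₀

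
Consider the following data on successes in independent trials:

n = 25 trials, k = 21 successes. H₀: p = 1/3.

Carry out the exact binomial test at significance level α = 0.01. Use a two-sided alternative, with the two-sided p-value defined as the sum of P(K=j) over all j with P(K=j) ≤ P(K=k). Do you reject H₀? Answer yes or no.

Exact binomial: n=25, k=21, p₀=1/3=0.3333
P(X=j) = C(n,j)·p₀^j·(1−p₀)^(n−j); p = Σ P(X=j) over j with P(X=j) ≤ P(X=21)
p-value (two-sided) = 0.00000
At α=0.01: p < α → reject H₀

reject H₀: yes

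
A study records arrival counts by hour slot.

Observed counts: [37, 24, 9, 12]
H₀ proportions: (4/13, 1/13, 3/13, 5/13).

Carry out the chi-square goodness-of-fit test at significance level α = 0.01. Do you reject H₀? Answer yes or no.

n = 82; E_i = n·p_i = [25.23, 6.31, 18.92, 31.54]
χ² = (37−25.23)²/25.23 + (24−6.31)²/6.31 + (9−18.92)²/18.92 + (12−31.54)²/31.54 = 72.4226
df = 3
p-value (upper-tail) = 0.00000
At α=0.01: p < α → reject H₀

reject H₀: yes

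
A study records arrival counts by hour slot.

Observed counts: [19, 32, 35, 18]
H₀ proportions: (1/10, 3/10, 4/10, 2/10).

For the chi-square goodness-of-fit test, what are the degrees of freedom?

degrees of freedom = 3

df = k − 1 = 4 − 1 = 3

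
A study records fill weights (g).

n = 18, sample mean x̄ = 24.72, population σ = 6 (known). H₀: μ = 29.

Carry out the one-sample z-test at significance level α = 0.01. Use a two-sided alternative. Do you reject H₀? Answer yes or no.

reject H₀: yes

SE = σ/√n = 6/√18 = 1.4142
z = (x̄−μ₀)/SE = (24.72−29)/1.4142 = -3.0264
p-value (two-sided) = 0.00247
At α=0.01: p < α → reject H₀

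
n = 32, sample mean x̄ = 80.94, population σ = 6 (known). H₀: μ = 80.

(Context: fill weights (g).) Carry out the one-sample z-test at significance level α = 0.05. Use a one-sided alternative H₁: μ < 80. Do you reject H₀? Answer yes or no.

reject H₀: no

SE = σ/√n = 6/√32 = 1.0607
z = (x̄−μ₀)/SE = (80.94−80)/1.0607 = 0.8862
p-value (one-sided, H₁ less) = 0.81226
At α=0.05: p ≥ α → fail to reject H₀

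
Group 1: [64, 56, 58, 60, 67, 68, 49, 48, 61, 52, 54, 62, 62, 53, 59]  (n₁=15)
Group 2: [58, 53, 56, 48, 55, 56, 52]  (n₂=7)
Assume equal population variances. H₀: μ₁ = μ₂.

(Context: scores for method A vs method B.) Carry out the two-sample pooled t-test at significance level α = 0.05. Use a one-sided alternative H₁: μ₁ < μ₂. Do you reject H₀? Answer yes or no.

reject H₀: no

x̄₁=58.200, s₁=6.120, n₁=15
x̄₂=54.000, s₂=3.317, n₂=7
s_p² = [14·6.120² + 6·3.317²]/20 = 29.5200
SE = √(s_p²·(1/15+1/7)) = 2.4870
t = (58.200−54.000)/2.4870 = 1.6888
df = 20
p-value (one-sided, H₁ less) = 0.94660
At α=0.05: p ≥ α → fail to reject H₀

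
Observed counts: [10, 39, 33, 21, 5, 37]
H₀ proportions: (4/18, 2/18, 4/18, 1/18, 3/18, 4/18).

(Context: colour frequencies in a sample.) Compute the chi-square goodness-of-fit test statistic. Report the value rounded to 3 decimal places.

n = 145; E_i = n·p_i = [32.22, 16.11, 32.22, 8.06, 24.17, 32.22]
χ² = (10−32.22)²/32.22 + (39−16.11)²/16.11 + (33−32.22)²/32.22 + (21−8.06)²/8.06 + (5−24.17)²/24.17 + (37−32.22)²/32.22 = 84.5724
df = 5

test statistic = 84.572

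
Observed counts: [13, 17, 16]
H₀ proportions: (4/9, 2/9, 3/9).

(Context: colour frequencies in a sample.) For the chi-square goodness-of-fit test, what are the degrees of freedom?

degrees of freedom = 2

df = k − 1 = 3 − 1 = 2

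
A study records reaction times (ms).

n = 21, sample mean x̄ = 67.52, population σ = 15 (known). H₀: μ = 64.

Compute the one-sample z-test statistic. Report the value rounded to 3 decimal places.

SE = σ/√n = 15/√21 = 3.2733
z = (x̄−μ₀)/SE = (67.52−64)/3.2733 = 1.0754

test statistic = 1.075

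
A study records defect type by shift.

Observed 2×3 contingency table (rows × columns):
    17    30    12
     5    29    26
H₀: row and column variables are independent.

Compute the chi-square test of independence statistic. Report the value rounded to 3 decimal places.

Row totals [59, 60], col totals [22, 59, 38], n=119
χ² = (17−10.91)²/10.91 + (30−29.25)²/29.25 + (12−18.84)²/18.84 + (5−11.09)²/11.09 + (29−29.75)²/29.75 + (26−19.16)²/19.16 = 11.7127
df = 2

test statistic = 11.713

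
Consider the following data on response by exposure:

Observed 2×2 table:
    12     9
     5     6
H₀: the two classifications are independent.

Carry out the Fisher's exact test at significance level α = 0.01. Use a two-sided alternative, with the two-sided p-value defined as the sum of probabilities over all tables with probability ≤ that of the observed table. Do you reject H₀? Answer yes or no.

Margins: r₁=21, r₂=11, c₁=17, c₂=15, n=32
p_obs = C(21,12)·C(11,5)/C(32,17); sum pmf over tables with pmf ≤ p_obs
p-value (two-sided) = 0.71195
At α=0.01: p ≥ α → fail to reject H₀

reject H₀: no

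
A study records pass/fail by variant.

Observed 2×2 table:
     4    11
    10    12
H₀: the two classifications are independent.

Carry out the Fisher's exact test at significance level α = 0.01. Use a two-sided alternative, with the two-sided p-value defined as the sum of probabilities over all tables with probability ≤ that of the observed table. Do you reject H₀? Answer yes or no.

reject H₀: no

Margins: r₁=15, r₂=22, c₁=14, c₂=23, n=37
p_obs = C(15,4)·C(22,10)/C(37,14); sum pmf over tables with pmf ≤ p_obs
p-value (two-sided) = 0.31364
At α=0.01: p ≥ α → fail to reject H₀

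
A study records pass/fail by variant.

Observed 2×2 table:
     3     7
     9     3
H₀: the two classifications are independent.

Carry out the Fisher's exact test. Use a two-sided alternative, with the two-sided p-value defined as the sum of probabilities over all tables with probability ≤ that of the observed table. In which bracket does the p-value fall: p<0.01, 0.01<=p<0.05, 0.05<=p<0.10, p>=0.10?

p-value bracket: 0.05<=p<0.10

Margins: r₁=10, r₂=12, c₁=12, c₂=10, n=22
p_obs = C(10,3)·C(12,9)/C(22,12); sum pmf over tables with pmf ≤ p_obs
p-value (two-sided) = 0.08356
→ bracket: 0.05<=p<0.10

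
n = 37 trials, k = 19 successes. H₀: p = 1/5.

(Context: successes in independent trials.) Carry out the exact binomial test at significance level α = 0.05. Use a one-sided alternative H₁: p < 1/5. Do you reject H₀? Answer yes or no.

Exact binomial: n=37, k=19, p₀=1/5=0.2000
P(X≤19) from Σ C(n,i)·p₀^i·(1−p₀)^(n−i)
p-value (one-sided, H₁ less) = 1.00000
At α=0.05: p ≥ α → fail to reject H₀

reject H₀: no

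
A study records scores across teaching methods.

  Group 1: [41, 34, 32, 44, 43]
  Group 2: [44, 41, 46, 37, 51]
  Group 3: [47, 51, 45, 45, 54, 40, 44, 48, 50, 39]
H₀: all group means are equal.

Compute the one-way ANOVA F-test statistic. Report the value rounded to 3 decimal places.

test statistic = 3.709

Group means [38.80, 43.80, 46.30], grand mean 43.800
SSB = Σnᵢ(x̄ᵢ−x̄)² = 187.500; SSW = ΣΣ(x−x̄ᵢ)² = 429.700
MSB = 187.500/2 = 93.7500; MSW = 429.700/17 = 25.2765
F = MSB/MSW = 3.7090
df = (2, 17)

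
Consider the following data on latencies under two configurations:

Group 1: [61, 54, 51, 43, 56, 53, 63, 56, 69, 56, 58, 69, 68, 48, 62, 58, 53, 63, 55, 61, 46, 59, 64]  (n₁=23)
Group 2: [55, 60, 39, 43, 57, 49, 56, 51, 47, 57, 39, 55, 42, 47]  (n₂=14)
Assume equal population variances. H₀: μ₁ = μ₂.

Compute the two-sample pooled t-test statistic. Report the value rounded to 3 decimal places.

test statistic = 3.307

x̄₁=57.652, s₁=6.958, n₁=23
x̄₂=49.786, s₂=7.116, n₂=14
s_p² = [22·6.958² + 13·7.116²]/35 = 49.2450
SE = √(s_p²·(1/23+1/14)) = 2.3788
t = (57.652−49.786)/2.3788 = 3.3069
df = 35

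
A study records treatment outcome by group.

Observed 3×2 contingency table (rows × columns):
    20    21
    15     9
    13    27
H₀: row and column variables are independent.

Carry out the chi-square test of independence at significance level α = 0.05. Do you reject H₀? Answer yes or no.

reject H₀: no

Row totals [41, 24, 40], col totals [48, 57], n=105
χ² = (20−18.74)²/18.74 + (21−22.26)²/22.26 + (15−10.97)²/10.97 + (9−13.03)²/13.03 + (13−18.29)²/18.29 + (27−21.71)²/21.71 = 5.6948
df = 2
p-value (upper-tail) = 0.05799
At α=0.05: p ≥ α → fail to reject H₀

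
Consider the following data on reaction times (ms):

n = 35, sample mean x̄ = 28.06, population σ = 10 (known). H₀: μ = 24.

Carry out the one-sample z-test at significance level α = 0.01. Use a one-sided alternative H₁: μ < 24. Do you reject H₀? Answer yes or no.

reject H₀: no

SE = σ/√n = 10/√35 = 1.6903
z = (x̄−μ₀)/SE = (28.06−24)/1.6903 = 2.4019
p-value (one-sided, H₁ less) = 0.99185
At α=0.01: p ≥ α → fail to reject H₀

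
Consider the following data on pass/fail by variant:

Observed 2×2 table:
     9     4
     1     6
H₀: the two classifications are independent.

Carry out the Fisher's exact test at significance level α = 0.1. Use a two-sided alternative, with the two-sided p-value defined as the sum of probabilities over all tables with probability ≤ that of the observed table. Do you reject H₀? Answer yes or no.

Margins: r₁=13, r₂=7, c₁=10, c₂=10, n=20
p_obs = C(13,9)·C(7,1)/C(20,10); sum pmf over tables with pmf ≤ p_obs
p-value (two-sided) = 0.05728
At α=0.1: p < α → reject H₀

reject H₀: yes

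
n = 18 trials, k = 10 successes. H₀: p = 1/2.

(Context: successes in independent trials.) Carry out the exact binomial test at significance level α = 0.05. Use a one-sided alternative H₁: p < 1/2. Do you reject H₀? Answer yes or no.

Exact binomial: n=18, k=10, p₀=1/2=0.5000
P(X≤10) from Σ C(n,i)·p₀^i·(1−p₀)^(n−i)
p-value (one-sided, H₁ less) = 0.75966
At α=0.05: p ≥ α → fail to reject H₀

reject H₀: no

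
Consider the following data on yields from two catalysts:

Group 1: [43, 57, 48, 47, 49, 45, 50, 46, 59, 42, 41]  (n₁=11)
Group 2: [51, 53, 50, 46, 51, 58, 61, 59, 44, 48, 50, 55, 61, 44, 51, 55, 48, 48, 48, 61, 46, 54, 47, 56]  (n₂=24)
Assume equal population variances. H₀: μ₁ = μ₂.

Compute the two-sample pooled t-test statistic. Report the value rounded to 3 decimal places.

x̄₁=47.909, s₁=5.752, n₁=11
x̄₂=51.875, s₂=5.384, n₂=24
s_p² = [10·5.752² + 23·5.384²]/33 = 30.2283
SE = √(s_p²·(1/11+1/24)) = 2.0019
t = (47.909−51.875)/2.0019 = -1.9811
df = 33

test statistic = -1.981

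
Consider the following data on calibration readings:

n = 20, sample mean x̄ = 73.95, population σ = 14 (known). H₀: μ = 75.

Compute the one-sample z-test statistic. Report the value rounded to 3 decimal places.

SE = σ/√n = 14/√20 = 3.1305
z = (x̄−μ₀)/SE = (73.95−75)/3.1305 = -0.3354

test statistic = -0.335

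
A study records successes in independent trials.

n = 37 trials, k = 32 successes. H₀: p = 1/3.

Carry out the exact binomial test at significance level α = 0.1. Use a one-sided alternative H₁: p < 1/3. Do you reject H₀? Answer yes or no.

reject H₀: no

Exact binomial: n=37, k=32, p₀=1/3=0.3333
P(X≤32) from Σ C(n,i)·p₀^i·(1−p₀)^(n−i)
p-value (one-sided, H₁ less) = 1.00000
At α=0.1: p ≥ α → fail to reject H₀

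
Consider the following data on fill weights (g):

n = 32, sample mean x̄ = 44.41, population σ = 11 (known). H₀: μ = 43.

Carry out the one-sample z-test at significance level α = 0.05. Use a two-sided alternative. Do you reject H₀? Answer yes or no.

SE = σ/√n = 11/√32 = 1.9445
z = (x̄−μ₀)/SE = (44.41−43)/1.9445 = 0.7251
p-value (two-sided) = 0.46839
At α=0.05: p ≥ α → fail to reject H₀

reject H₀: no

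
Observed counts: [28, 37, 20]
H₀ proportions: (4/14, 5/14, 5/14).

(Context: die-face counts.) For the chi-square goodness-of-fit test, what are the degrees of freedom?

degrees of freedom = 2

df = k − 1 = 3 − 1 = 2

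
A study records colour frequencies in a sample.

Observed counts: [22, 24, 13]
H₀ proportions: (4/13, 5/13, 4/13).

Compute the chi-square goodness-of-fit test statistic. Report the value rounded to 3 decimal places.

n = 59; E_i = n·p_i = [18.15, 22.69, 18.15]
χ² = (22−18.15)²/18.15 + (24−22.69)²/22.69 + (13−18.15)²/18.15 = 2.3534
df = 2

test statistic = 2.353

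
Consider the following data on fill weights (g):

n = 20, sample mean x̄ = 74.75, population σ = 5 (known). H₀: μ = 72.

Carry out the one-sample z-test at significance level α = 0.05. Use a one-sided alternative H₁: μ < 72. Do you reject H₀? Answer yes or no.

SE = σ/√n = 5/√20 = 1.1180
z = (x̄−μ₀)/SE = (74.75−72)/1.1180 = 2.4597
p-value (one-sided, H₁ less) = 0.99305
At α=0.05: p ≥ α → fail to reject H₀

reject H₀: no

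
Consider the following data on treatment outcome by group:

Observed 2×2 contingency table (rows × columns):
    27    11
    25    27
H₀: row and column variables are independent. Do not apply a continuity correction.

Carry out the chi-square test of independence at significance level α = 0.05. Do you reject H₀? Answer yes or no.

Row totals [38, 52], col totals [52, 38], n=90
χ² = (27−21.96)²/21.96 + (11−16.04)²/16.04 + (25−30.04)²/30.04 + (27−21.96)²/21.96 = 4.7509
df = 1
p-value (upper-tail) = 0.02928
At α=0.05: p < α → reject H₀

reject H₀: yes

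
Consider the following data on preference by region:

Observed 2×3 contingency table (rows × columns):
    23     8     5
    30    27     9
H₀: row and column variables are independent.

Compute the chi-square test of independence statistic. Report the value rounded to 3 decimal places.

Row totals [36, 66], col totals [53, 35, 14], n=102
χ² = (23−18.71)²/18.71 + (8−12.35)²/12.35 + (5−4.94)²/4.94 + (30−34.29)²/34.29 + (27−22.65)²/22.65 + (9−9.06)²/9.06 = 3.8951
df = 2

test statistic = 3.895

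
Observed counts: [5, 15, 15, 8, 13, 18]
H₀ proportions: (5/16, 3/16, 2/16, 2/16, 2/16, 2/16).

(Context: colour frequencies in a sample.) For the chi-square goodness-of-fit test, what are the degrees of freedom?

df = k − 1 = 6 − 1 = 5

degrees of freedom = 5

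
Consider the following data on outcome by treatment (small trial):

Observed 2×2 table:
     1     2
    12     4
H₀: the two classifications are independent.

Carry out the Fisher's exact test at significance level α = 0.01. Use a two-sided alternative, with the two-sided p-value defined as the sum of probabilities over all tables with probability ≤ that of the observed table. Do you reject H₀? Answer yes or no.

Margins: r₁=3, r₂=16, c₁=13, c₂=6, n=19
p_obs = C(3,1)·C(16,12)/C(19,13); sum pmf over tables with pmf ≤ p_obs
p-value (two-sided) = 0.22188
At α=0.01: p ≥ α → fail to reject H₀

reject H₀: no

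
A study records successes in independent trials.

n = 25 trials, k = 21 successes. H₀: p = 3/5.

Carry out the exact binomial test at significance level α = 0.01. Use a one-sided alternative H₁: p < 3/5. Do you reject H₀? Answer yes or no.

Exact binomial: n=25, k=21, p₀=3/5=0.6000
P(X≤21) from Σ C(n,i)·p₀^i·(1−p₀)^(n−i)
p-value (one-sided, H₁ less) = 0.99763
At α=0.01: p ≥ α → fail to reject H₀

reject H₀: no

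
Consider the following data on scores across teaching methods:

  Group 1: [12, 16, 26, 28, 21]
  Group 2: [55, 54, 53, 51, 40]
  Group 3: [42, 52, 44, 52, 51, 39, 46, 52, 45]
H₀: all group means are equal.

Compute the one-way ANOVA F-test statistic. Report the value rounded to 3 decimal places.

test statistic = 43.884

Group means [20.60, 50.60, 47.00], grand mean 41.000
SSB = Σnᵢ(x̄ᵢ−x̄)² = 2865.600; SSW = ΣΣ(x−x̄ᵢ)² = 522.400
MSB = 2865.600/2 = 1432.8000; MSW = 522.400/16 = 32.6500
F = MSB/MSW = 43.8836
df = (2, 16)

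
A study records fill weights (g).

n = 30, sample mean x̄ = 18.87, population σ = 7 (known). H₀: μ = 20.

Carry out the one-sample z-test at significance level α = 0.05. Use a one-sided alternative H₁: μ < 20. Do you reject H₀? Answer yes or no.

SE = σ/√n = 7/√30 = 1.2780
z = (x̄−μ₀)/SE = (18.87−20)/1.2780 = -0.8842
p-value (one-sided, H₁ less) = 0.18830
At α=0.05: p ≥ α → fail to reject H₀

reject H₀: no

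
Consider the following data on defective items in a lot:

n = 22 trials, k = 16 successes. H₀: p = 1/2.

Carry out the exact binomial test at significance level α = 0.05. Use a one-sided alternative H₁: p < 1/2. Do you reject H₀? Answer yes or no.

reject H₀: no

Exact binomial: n=22, k=16, p₀=1/2=0.5000
P(X≤16) from Σ C(n,i)·p₀^i·(1−p₀)^(n−i)
p-value (one-sided, H₁ less) = 0.99155
At α=0.05: p ≥ α → fail to reject H₀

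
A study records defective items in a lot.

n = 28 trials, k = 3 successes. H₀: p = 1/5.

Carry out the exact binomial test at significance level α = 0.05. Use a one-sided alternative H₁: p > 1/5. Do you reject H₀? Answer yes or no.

Exact binomial: n=28, k=3, p₀=1/5=0.2000
P(X≥3) from Σ C(n,i)·p₀^i·(1−p₀)^(n−i)
p-value (one-sided, H₁ greater) = 0.93883
At α=0.05: p ≥ α → fail to reject H₀

reject H₀: no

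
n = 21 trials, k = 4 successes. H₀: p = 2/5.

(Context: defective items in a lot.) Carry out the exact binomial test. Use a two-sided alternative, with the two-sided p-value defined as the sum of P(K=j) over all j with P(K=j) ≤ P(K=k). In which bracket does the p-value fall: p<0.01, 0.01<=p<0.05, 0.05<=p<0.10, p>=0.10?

p-value bracket: 0.05<=p<0.10

Exact binomial: n=21, k=4, p₀=2/5=0.4000
P(X=j) = C(n,j)·p₀^j·(1−p₀)^(n−j); p = Σ P(X=j) over j with P(X=j) ≤ P(X=4)
p-value (two-sided) = 0.07218
→ bracket: 0.05<=p<0.10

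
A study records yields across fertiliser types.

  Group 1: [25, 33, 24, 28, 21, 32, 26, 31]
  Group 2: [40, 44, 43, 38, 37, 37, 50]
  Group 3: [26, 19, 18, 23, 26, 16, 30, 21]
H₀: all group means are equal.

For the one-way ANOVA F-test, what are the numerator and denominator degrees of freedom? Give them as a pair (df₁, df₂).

degrees of freedom = [2, 20]

k = 3 groups, N = 23 total
df = (k−1, N−k) = (3−1, 23−3) = (2, 20)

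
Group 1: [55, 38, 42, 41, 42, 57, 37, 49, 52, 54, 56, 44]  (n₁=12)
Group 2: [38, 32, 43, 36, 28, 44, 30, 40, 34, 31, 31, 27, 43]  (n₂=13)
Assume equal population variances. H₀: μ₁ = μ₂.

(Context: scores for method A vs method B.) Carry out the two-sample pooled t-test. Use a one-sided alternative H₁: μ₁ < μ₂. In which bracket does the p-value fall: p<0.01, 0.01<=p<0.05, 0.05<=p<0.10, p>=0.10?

x̄₁=47.250, s₁=7.375, n₁=12
x̄₂=35.154, s₂=5.942, n₂=13
s_p² = [11·7.375² + 12·5.942²]/23 = 44.4323
SE = √(s_p²·(1/12+1/13)) = 2.6684
t = (47.250−35.154)/2.6684 = 4.5330
df = 23
p-value (one-sided, H₁ less) = 0.99993
→ bracket: p>=0.10

p-value bracket: p>=0.10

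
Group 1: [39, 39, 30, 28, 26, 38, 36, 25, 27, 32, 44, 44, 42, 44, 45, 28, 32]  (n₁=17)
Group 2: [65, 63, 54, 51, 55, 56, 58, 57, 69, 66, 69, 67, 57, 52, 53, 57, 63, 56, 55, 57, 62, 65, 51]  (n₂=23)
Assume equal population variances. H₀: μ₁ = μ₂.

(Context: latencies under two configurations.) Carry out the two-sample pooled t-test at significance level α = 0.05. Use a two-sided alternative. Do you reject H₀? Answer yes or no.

x̄₁=35.235, s₁=7.155, n₁=17
x̄₂=59.043, s₂=5.764, n₂=23
s_p² = [16·7.155² + 22·5.764²]/38 = 40.7899
SE = √(s_p²·(1/17+1/23)) = 2.0428
t = (35.235−59.043)/2.0428 = -11.6549
df = 38
p-value (two-sided) = 0.00000
At α=0.05: p < α → reject H₀

reject H₀: yes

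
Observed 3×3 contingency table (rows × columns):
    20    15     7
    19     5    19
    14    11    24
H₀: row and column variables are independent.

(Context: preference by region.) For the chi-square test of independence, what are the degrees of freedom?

degrees of freedom = 4

df = (r−1)(c−1) = (3−1)·(3−1) = 4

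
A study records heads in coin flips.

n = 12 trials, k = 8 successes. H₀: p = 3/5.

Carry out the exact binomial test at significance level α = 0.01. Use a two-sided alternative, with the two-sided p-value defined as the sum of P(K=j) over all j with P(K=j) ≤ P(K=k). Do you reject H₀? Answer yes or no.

reject H₀: no

Exact binomial: n=12, k=8, p₀=3/5=0.6000
P(X=j) = C(n,j)·p₀^j·(1−p₀)^(n−j); p = Σ P(X=j) over j with P(X=j) ≤ P(X=8)
p-value (two-sided) = 0.77297
At α=0.01: p ≥ α → fail to reject H₀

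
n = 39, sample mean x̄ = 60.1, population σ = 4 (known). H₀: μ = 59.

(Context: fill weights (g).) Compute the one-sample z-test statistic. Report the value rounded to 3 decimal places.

test statistic = 1.717

SE = σ/√n = 4/√39 = 0.6405
z = (x̄−μ₀)/SE = (60.1−59)/0.6405 = 1.7174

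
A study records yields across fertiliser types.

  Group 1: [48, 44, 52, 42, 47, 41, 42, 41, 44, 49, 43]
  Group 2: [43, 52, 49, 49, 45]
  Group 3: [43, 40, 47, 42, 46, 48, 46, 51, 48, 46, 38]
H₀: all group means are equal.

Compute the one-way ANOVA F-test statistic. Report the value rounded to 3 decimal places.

Group means [44.82, 47.60, 45.00], grand mean 45.407
SSB = Σnᵢ(x̄ᵢ−x̄)² = 29.682; SSW = ΣΣ(x−x̄ᵢ)² = 332.836
MSB = 29.682/2 = 14.8411; MSW = 332.836/24 = 13.8682
F = MSB/MSW = 1.0702
df = (2, 24)

test statistic = 1.070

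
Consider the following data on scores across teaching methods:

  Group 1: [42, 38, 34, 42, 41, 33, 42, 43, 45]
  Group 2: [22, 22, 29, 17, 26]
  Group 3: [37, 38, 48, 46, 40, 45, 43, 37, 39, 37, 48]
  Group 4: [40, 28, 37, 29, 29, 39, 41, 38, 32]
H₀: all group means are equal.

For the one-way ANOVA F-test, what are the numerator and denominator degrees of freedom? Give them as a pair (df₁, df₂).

degrees of freedom = [3, 30]

k = 4 groups, N = 34 total
df = (k−1, N−k) = (4−1, 34−4) = (3, 30)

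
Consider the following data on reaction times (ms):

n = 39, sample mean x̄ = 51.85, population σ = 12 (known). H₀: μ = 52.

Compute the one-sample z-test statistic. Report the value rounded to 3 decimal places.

test statistic = -0.078

SE = σ/√n = 12/√39 = 1.9215
z = (x̄−μ₀)/SE = (51.85−52)/1.9215 = -0.0781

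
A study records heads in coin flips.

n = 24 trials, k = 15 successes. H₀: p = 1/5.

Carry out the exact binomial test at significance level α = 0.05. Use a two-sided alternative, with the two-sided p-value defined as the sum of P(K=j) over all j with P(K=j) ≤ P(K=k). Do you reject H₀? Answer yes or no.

Exact binomial: n=24, k=15, p₀=1/5=0.2000
P(X=j) = C(n,j)·p₀^j·(1−p₀)^(n−j); p = Σ P(X=j) over j with P(X=j) ≤ P(X=15)
p-value (two-sided) = 0.00001
At α=0.05: p < α → reject H₀

reject H₀: yes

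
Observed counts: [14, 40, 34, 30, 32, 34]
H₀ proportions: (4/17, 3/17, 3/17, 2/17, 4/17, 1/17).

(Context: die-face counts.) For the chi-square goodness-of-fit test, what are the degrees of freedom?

df = k − 1 = 6 − 1 = 5

degrees of freedom = 5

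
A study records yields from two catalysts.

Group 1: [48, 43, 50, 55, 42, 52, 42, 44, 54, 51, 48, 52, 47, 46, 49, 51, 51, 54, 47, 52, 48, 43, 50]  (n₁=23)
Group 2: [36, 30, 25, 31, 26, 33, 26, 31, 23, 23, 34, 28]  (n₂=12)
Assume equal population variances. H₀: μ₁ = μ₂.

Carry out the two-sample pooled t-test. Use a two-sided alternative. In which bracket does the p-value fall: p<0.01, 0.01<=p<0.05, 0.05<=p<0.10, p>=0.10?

x̄₁=48.652, s₁=3.927, n₁=23
x̄₂=28.833, s₂=4.324, n₂=12
s_p² = [22·3.927² + 11·4.324²]/33 = 16.5116
SE = √(s_p²·(1/23+1/12)) = 1.4470
t = (48.652−28.833)/1.4470 = 13.6963
df = 33
p-value (two-sided) = 0.00000
→ bracket: p<0.01

p-value bracket: p<0.01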